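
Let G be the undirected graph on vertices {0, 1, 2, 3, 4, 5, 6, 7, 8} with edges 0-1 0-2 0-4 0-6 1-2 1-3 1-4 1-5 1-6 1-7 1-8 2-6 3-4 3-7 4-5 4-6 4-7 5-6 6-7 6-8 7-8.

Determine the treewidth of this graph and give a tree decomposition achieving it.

Treewidth 3.
One optimal decomposition is:
Bags: B1 = {1, 3, 4, 7}  B2 = {1, 4, 6, 7}  B3 = {0, 1, 4, 6}  B4 = {0, 1, 2, 6}  B5 = {1, 6, 7, 8}  B6 = {1, 4, 5, 6}
Tree: B1–B2, B2–B3, B3–B4, B2–B5, B2–B6

The largest bag has 4 vertices, giving width 3; this decomposition certifies tw(G) ≤ 3. Conversely, {1, 3, 4, 7} is a clique of size 4, and the vertices of any clique must share a bag in every tree decomposition; so some bag has ≥ 4 vertices and tw(G) ≥ 3. Hence tw(G) = 3 exactly.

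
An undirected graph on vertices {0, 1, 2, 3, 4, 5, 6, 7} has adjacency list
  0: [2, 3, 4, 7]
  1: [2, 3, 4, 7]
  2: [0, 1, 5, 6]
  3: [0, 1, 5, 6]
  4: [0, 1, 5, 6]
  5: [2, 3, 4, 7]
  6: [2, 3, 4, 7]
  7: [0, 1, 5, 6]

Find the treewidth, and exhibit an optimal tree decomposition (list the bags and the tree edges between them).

Treewidth 4.
One optimal decomposition is:
Bags: B1 = {0, 1, 4, 5, 6}  B2 = {0, 1, 5, 6, 7}  B3 = {0, 1, 2, 5, 6}  B4 = {0, 1, 3, 5, 6}
Tree: B1–B2, B2–B3, B3–B4

Every bag has size at most 5, so the width is 5 − 1 = 4 and tw(G) ≤ 4. For the lower bound: the 5 vertex sets {0,4}, {1,7}, {2,5}, {6}, {3} are disjoint, each induces a connected subgraph, and every pair is joined by at least one edge of G. Contracting each set to a single vertex therefore yields K_{5} as a minor, and since treewidth is minor-monotone, tw(G) ≥ tw(K_{5}) = 4. Combining the bounds, tw(G) = 4.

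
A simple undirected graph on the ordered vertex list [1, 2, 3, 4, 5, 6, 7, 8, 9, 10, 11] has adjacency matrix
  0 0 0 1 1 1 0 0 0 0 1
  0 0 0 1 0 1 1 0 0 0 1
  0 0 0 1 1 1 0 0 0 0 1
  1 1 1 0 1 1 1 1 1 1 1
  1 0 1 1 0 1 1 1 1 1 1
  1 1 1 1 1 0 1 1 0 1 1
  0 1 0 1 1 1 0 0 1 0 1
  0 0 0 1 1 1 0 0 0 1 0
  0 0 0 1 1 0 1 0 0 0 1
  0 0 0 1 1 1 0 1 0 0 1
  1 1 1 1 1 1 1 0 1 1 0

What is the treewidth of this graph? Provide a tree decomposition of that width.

Treewidth 4.
One such decomposition:
Bags: B1 = {4, 5, 6, 7, 11}  B2 = {4, 5, 6, 10, 11}  B3 = {4, 5, 7, 9, 11}  B4 = {2, 4, 6, 7, 11}  B5 = {4, 5, 6, 8, 10}  B6 = {3, 4, 5, 6, 11}  B7 = {1, 4, 5, 6, 11}
Tree: B1–B2, B1–B3, B1–B4, B2–B5, B1–B6, B2–B7

Each bag holds 5 vertices, so the decomposition has width 4, which upper-bounds the treewidth. On the other hand G contains the 5-clique {2, 4, 6, 7, 11}. A clique must lie in a single bag of any decomposition, so no decomposition can have width below 4. The upper and lower bounds meet at 4, so that is the treewidth.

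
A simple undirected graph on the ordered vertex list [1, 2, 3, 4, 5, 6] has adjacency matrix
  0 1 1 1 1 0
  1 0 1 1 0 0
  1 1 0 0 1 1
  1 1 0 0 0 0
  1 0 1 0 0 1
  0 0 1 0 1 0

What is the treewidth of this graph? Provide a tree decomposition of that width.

Every bag has size at most 3, so the width is 3 − 1 = 2 and tw(G) ≤ 2. For the lower bound, the 3 vertices {1, 2, 3} are pairwise adjacent, and any tree decomposition puts a clique entirely inside one bag — forcing width ≥ 2. Combining the bounds, tw(G) = 2.

Treewidth 2.
Bags: B1 = {1, 3, 5}  B2 = {3, 5, 6}  B3 = {1, 2, 3}  B4 = {1, 2, 4}
Tree: B1–B2, B1–B3, B3–B4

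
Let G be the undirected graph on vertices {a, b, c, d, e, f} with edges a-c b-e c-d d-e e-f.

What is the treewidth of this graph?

A width-1 tree decomposition is:
Bags: B1 = {a, c}  B2 = {c, d}  B3 = {d, e}  B4 = {b, e}  B5 = {e, f}
Tree: B1–B2, B2–B3, B3–B4, B3–B5
The largest bag has 2 vertices, giving width 1; this decomposition certifies tw(G) ≤ 1. Any graph with an edge has treewidth ≥ 1, and G has the edge c–a. Combining the bounds, tw(G) = 1.

1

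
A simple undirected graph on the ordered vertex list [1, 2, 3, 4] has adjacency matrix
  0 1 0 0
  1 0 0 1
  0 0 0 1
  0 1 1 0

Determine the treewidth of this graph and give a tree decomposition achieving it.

Treewidth 1.
One optimal decomposition is:
Bags: B1 = {3, 4}  B2 = {2, 4}  B3 = {1, 2}
Tree: B1–B2, B2–B3

The largest bag has 2 vertices, giving width 1; this decomposition certifies tw(G) ≤ 1. Since G has at least one edge (e.g. 3–4), it is not an edgeless graph, so tw(G) ≥ 1. Combining the bounds, tw(G) = 1.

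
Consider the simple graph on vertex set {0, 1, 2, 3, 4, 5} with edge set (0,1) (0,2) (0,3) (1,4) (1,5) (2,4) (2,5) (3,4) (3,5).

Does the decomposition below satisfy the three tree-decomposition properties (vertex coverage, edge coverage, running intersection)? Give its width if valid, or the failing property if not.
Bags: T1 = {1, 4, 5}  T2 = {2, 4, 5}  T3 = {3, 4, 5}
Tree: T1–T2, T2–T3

No — vertex 0 appears in no bag.

A tree decomposition must satisfy three properties: every vertex lies in some bag; for every edge, both endpoints lie together in some bag; and for every vertex, the bags containing it form a connected subtree. Here vertex 0 appears in no bag, so the decomposition is invalid.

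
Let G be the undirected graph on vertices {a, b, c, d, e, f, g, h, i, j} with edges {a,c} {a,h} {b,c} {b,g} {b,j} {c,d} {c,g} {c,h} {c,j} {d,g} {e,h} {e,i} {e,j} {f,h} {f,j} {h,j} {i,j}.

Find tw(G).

2

A width-2 tree decomposition is:
Bags: B1 = {c, h, j}  B2 = {b, c, j}  B3 = {f, h, j}  B4 = {b, c, g}  B5 = {e, h, j}  B6 = {a, c, h}  B7 = {e, i, j}  B8 = {c, d, g}
Tree: B1–B2, B1–B3, B2–B4, B3–B5, B1–B6, B5–B7, B4–B8
Each bag holds 3 vertices, so the decomposition has width 2, which upper-bounds the treewidth. On the other hand G contains the 3-clique {e, h, j}. A clique must lie in a single bag of any decomposition, so no decomposition can have width below 2. The upper and lower bounds meet at 2, so that is the treewidth.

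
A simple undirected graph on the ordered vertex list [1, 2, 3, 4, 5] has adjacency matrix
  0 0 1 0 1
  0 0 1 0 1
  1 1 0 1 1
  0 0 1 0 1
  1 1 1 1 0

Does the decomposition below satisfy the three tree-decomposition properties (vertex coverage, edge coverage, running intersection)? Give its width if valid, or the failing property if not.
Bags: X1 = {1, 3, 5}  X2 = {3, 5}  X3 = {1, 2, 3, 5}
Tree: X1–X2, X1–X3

A tree decomposition must satisfy three properties: every vertex lies in some bag; for every edge, both endpoints lie together in some bag; and for every vertex, the bags containing it form a connected subtree. Here vertex 4 appears in no bag, so the decomposition is invalid.

No — vertex 4 appears in no bag.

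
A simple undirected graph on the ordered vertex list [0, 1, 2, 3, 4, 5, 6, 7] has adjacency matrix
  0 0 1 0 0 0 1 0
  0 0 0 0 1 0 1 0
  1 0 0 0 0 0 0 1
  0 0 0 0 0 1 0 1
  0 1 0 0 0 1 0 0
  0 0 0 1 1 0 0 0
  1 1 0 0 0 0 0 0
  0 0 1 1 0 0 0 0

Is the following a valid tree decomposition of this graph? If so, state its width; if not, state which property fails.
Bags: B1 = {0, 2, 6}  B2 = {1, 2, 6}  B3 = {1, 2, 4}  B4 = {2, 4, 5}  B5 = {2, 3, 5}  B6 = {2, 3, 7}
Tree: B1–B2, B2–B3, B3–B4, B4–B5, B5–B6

Vertex coverage: the bags together contain {0, 1, 2, 3, 4, 5, 6, 7}, the full vertex set. Edge coverage: each edge of G has both endpoints in at least one bag. Running intersection: for every vertex, the bags containing it form a connected subtree. All three properties hold, so this is a valid tree decomposition of width max|bag| − 1 = 2, and hence tw(G) ≤ 2.

Yes; width 2.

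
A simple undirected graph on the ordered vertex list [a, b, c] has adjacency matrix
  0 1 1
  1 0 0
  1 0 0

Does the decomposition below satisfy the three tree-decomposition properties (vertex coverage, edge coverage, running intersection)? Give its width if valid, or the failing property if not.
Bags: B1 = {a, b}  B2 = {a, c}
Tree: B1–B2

Checking the three conditions: (i) the bags cover all of {a, b, c}; (ii) for each edge, some bag contains both endpoints; (iii) the bags containing any fixed vertex form a subtree. All hold, so the decomposition is valid with width 2 − 1 = 1.

Yes; width 1.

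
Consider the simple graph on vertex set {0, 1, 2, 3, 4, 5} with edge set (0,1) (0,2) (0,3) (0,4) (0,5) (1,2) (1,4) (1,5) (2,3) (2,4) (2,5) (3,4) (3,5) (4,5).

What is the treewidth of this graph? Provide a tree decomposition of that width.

Each bag holds 5 vertices, so the decomposition has width 4, which upper-bounds the treewidth. On the other hand G contains the 5-clique {0, 1, 2, 4, 5}. A clique must lie in a single bag of any decomposition, so no decomposition can have width below 4. Combining the bounds, tw(G) = 4.

Treewidth 4.
One such decomposition:
Bags: B1 = {0, 2, 3, 4, 5}  B2 = {0, 1, 2, 4, 5}
Tree: B1–B2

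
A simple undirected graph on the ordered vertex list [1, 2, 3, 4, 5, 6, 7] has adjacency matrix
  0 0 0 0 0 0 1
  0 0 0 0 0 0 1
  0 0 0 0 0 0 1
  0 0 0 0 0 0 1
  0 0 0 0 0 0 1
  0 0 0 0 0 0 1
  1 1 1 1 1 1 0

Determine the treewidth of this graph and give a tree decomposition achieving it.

Every bag has size at most 2, so the width is 2 − 1 = 1 and tw(G) ≤ 1. Since G has at least one edge (e.g. 7–2), it is not an edgeless graph, so tw(G) ≥ 1. The upper and lower bounds meet at 1, so that is the treewidth.

Treewidth 1.
Bags: B1 = {2, 7}  B2 = {1, 7}  B3 = {3, 7}  B4 = {6, 7}  B5 = {4, 7}  B6 = {5, 7}
Tree: B1–B2, B2–B3, B3–B4, B3–B5, B2–B6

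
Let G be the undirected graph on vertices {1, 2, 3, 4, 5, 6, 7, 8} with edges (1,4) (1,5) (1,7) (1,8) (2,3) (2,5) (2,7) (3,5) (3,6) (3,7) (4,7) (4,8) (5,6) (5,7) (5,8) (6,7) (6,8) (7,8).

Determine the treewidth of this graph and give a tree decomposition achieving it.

The largest bag has 4 vertices, giving width 3; this decomposition certifies tw(G) ≤ 3. Conversely, {1, 4, 7, 8} is a clique of size 4, and the vertices of any clique must share a bag in every tree decomposition; so some bag has ≥ 4 vertices and tw(G) ≥ 3. Combining the bounds, tw(G) = 3.

Treewidth 3.
One such decomposition:
Bags: B1 = {3, 5, 6, 7}  B2 = {5, 6, 7, 8}  B3 = {1, 5, 7, 8}  B4 = {1, 4, 7, 8}  B5 = {2, 3, 5, 7}
Tree: B1–B2, B2–B3, B3–B4, B1–B5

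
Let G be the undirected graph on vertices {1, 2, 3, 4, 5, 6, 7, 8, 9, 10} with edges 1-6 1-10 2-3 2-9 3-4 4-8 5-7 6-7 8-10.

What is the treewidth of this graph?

A width-1 tree decomposition is:
Bags: B1 = {2, 9}  B2 = {2, 3}  B3 = {3, 4}  B4 = {4, 8}  B5 = {8, 10}  B6 = {1, 10}  B7 = {1, 6}  B8 = {6, 7}  B9 = {5, 7}
Tree: B1–B2, B2–B3, B3–B4, B4–B5, B5–B6, B6–B7, B7–B8, B8–B9
Every bag has size at most 2, so the width is 2 − 1 = 1 and tw(G) ≤ 1. Since G has at least one edge (e.g. 9–2), it is not an edgeless graph, so tw(G) ≥ 1. Combining the bounds, tw(G) = 1.

1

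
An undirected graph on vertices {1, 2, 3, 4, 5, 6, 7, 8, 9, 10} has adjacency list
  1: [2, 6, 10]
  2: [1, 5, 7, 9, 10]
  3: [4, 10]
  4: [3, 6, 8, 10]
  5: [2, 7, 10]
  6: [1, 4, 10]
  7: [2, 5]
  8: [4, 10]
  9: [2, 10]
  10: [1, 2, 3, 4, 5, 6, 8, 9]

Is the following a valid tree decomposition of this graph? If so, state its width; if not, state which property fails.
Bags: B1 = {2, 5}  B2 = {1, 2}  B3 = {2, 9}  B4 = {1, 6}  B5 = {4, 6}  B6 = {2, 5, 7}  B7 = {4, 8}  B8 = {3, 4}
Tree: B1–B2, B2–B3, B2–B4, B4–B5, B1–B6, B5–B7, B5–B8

No — vertex 10 appears in no bag.

A tree decomposition must satisfy three properties: every vertex lies in some bag; for every edge, both endpoints lie together in some bag; and for every vertex, the bags containing it form a connected subtree. Here vertex 10 appears in no bag, so the decomposition is invalid.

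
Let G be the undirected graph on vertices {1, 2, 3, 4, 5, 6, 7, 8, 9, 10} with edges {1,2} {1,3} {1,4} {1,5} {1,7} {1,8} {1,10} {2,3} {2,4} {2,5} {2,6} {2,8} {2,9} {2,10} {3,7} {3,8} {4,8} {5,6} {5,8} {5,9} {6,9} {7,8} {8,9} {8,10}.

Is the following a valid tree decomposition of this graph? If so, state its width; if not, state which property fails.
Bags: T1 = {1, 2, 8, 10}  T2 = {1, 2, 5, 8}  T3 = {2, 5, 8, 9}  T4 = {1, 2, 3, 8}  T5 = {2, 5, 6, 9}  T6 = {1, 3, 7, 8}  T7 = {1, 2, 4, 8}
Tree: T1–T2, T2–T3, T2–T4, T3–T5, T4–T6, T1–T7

Yes; width 3.

Checking the three conditions: (i) the bags cover all of {1, 2, 3, 4, 5, 6, 7, 8, 9, 10}; (ii) for each edge, some bag contains both endpoints; (iii) the bags containing any fixed vertex form a subtree. All hold, so the decomposition is valid with width 4 − 1 = 3.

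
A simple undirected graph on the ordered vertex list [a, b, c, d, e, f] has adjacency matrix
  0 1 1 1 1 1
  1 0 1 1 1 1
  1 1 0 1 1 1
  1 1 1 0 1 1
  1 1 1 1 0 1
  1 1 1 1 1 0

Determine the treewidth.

5

A width-5 tree decomposition is:
Bags: B1 = {a, b, c, d, e, f}
Tree: (single bag)
A single bag containing all 6 vertices is trivially a valid decomposition of width 5. Conversely, {a, b, c, d, e, f} is a clique of size 6, and the vertices of any clique must share a bag in every tree decomposition; so some bag has ≥ 6 vertices and tw(G) ≥ 5. The upper and lower bounds meet at 5, so that is the treewidth.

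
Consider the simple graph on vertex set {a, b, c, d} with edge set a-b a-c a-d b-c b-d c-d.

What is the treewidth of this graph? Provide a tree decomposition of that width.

Treewidth 3.
One optimal decomposition is:
Bags: B1 = {a, b, c, d}
Tree: (single bag)

A single bag containing all 4 vertices is trivially a valid decomposition of width 3. Conversely, {a, b, c, d} is a clique of size 4, and the vertices of any clique must share a bag in every tree decomposition; so some bag has ≥ 4 vertices and tw(G) ≥ 3. The upper and lower bounds meet at 3, so that is the treewidth.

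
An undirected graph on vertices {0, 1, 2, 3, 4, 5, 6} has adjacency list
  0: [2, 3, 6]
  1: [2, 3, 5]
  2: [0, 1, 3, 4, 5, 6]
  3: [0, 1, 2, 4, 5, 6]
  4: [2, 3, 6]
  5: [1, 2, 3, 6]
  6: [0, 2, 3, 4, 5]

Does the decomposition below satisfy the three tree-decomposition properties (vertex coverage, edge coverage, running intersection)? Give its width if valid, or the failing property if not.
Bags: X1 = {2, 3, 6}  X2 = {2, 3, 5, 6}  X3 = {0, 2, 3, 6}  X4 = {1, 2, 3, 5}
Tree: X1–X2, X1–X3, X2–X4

No — vertex 4 appears in no bag.

A tree decomposition must satisfy three properties: every vertex lies in some bag; for every edge, both endpoints lie together in some bag; and for every vertex, the bags containing it form a connected subtree. Here vertex 4 appears in no bag, so the decomposition is invalid.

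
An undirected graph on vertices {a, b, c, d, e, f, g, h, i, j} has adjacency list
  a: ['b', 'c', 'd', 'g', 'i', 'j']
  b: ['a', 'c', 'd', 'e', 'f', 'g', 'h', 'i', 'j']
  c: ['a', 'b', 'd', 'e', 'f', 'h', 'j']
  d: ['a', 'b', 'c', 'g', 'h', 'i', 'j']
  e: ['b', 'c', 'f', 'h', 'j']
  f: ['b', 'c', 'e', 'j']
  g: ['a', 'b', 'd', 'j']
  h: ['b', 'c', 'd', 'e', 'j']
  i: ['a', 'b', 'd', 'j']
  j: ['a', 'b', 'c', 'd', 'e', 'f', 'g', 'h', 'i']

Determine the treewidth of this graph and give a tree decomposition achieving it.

The largest bag has 5 vertices, giving width 4; this decomposition certifies tw(G) ≤ 4. On the other hand G contains the 5-clique {b, c, d, h, j}. A clique must lie in a single bag of any decomposition, so no decomposition can have width below 4. The upper and lower bounds meet at 4, so that is the treewidth.

Treewidth 4.
One optimal decomposition is:
Bags: B1 = {a, b, c, d, j}  B2 = {b, c, d, h, j}  B3 = {b, c, e, h, j}  B4 = {b, c, e, f, j}  B5 = {a, b, d, g, j}  B6 = {a, b, d, i, j}
Tree: B1–B2, B2–B3, B3–B4, B1–B5, B1–B6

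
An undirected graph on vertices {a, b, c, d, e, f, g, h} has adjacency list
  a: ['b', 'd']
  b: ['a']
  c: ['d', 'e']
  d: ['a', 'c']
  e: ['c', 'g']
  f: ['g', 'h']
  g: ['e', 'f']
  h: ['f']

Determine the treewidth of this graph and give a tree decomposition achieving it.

Treewidth 1.
One optimal decomposition is:
Bags: B1 = {f, h}  B2 = {f, g}  B3 = {e, g}  B4 = {c, e}  B5 = {c, d}  B6 = {a, d}  B7 = {a, b}
Tree: B1–B2, B2–B3, B3–B4, B4–B5, B5–B6, B6–B7

The largest bag has 2 vertices, giving width 1; this decomposition certifies tw(G) ≤ 1. Any graph with an edge has treewidth ≥ 1, and G has the edge h–f. Therefore the treewidth is 1.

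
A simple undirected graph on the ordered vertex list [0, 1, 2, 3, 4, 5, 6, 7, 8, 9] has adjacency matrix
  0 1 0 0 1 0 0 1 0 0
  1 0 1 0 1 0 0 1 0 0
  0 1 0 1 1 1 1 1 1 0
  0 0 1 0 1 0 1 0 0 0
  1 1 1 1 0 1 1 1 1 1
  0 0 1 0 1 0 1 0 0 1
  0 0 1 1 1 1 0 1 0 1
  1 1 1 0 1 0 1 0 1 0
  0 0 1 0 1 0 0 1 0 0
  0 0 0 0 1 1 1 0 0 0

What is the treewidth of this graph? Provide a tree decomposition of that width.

Treewidth 3.
One such decomposition:
Bags: B1 = {1, 2, 4, 7}  B2 = {2, 4, 7, 8}  B3 = {2, 4, 6, 7}  B4 = {2, 4, 5, 6}  B5 = {2, 3, 4, 6}  B6 = {0, 1, 4, 7}  B7 = {4, 5, 6, 9}
Tree: B1–B2, B2–B3, B3–B4, B3–B5, B1–B6, B4–B7

The largest bag has 4 vertices, giving width 3; this decomposition certifies tw(G) ≤ 3. On the other hand G contains the 4-clique {0, 1, 4, 7}. A clique must lie in a single bag of any decomposition, so no decomposition can have width below 3. Hence tw(G) = 3 exactly.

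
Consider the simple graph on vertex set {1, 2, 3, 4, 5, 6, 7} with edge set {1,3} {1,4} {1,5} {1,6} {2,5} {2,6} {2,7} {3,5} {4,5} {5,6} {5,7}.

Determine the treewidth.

A width-2 tree decomposition is:
Bags: B1 = {1, 3, 5}  B2 = {1, 5, 6}  B3 = {2, 5, 6}  B4 = {2, 5, 7}  B5 = {1, 4, 5}
Tree: B1–B2, B2–B3, B3–B4, B2–B5
Every bag has size at most 3, so the width is 3 − 1 = 2 and tw(G) ≤ 2. On the other hand G contains the 3-clique {1, 3, 5}. A clique must lie in a single bag of any decomposition, so no decomposition can have width below 2. The upper and lower bounds meet at 2, so that is the treewidth.

2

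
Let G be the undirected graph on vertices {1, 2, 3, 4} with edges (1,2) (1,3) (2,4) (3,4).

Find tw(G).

2

A width-2 tree decomposition is:
Bags: B1 = {2, 3, 4}  B2 = {1, 2, 3}
Tree: B1–B2
Every bag has size at most 3, so the width is 3 − 1 = 2 and tw(G) ≤ 2. The edges 3–4–2–1–3 form a cycle, so G is not a tree and its treewidth is at least 2. The upper and lower bounds meet at 2, so that is the treewidth.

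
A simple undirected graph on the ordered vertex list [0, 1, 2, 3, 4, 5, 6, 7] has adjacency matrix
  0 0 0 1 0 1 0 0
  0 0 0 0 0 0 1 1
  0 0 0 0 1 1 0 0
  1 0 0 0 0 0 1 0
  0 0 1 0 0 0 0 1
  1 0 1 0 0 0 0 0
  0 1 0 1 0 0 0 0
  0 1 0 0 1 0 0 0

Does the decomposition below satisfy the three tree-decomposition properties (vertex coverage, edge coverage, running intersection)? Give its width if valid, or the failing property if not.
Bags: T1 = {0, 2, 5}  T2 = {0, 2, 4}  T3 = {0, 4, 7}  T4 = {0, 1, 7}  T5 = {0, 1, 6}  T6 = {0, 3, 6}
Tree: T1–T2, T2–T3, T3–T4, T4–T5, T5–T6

Yes; width 2.

Vertex coverage: the bags together contain {0, 1, 2, 3, 4, 5, 6, 7}, the full vertex set. Edge coverage: each edge of G has both endpoints in at least one bag. Running intersection: for every vertex, the bags containing it form a connected subtree. All three properties hold, so this is a valid tree decomposition of width max|bag| − 1 = 2, and hence tw(G) ≤ 2.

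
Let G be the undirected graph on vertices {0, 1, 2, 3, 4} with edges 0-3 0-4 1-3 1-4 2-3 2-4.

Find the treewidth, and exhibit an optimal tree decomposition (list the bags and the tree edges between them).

Every bag has size at most 3, so the width is 3 − 1 = 2 and tw(G) ≤ 2. The edges 3–2–4–1–3 form a cycle, so G is not a tree and its treewidth is at least 2. Hence tw(G) = 2 exactly.

Treewidth 2.
One optimal decomposition is:
Bags: B1 = {2, 3, 4}  B2 = {1, 3, 4}  B3 = {0, 3, 4}
Tree: B1–B2, B2–B3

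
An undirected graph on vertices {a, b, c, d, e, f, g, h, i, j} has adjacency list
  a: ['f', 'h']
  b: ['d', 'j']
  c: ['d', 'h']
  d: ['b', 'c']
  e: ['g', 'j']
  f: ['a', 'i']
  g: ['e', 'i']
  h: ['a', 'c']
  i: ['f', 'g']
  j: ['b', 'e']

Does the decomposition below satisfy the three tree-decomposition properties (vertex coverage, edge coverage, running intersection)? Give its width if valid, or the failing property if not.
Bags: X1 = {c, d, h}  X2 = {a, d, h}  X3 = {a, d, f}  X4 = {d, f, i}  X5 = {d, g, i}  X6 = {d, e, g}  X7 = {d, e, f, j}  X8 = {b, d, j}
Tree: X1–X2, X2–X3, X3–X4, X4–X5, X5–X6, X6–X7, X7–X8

A tree decomposition must satisfy three properties: every vertex lies in some bag; for every edge, both endpoints lie together in some bag; and for every vertex, the bags containing it form a connected subtree. Here bags containing vertex f are not connected in the tree, so the decomposition is invalid.

No — bags containing vertex f are not connected in the tree.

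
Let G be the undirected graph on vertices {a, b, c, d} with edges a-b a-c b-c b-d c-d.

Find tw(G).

A width-2 tree decomposition is:
Bags: B1 = {a, b, c}  B2 = {b, c, d}
Tree: B1–B2
The largest bag has 3 vertices, giving width 2; this decomposition certifies tw(G) ≤ 2. Conversely, {b, c, d} is a clique of size 3, and the vertices of any clique must share a bag in every tree decomposition; so some bag has ≥ 3 vertices and tw(G) ≥ 2. Therefore the treewidth is 2.

2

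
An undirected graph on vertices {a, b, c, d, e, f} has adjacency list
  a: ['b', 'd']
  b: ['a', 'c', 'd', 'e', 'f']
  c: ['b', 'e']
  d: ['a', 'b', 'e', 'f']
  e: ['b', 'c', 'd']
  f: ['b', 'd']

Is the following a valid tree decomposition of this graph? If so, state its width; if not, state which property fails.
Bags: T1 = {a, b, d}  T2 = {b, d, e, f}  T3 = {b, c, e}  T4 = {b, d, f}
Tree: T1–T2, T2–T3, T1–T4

No — bags containing vertex f are not connected in the tree.

A tree decomposition must satisfy three properties: every vertex lies in some bag; for every edge, both endpoints lie together in some bag; and for every vertex, the bags containing it form a connected subtree. Here bags containing vertex f are not connected in the tree, so the decomposition is invalid.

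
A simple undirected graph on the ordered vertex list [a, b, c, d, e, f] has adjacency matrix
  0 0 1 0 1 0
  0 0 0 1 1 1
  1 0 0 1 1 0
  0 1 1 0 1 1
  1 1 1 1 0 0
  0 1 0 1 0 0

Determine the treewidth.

A width-2 tree decomposition is:
Bags: B1 = {c, d, e}  B2 = {b, d, e}  B3 = {b, d, f}  B4 = {a, c, e}
Tree: B1–B2, B2–B3, B1–B4
Each bag holds 3 vertices, so the decomposition has width 2, which upper-bounds the treewidth. Conversely, {c, d, e} is a clique of size 3, and the vertices of any clique must share a bag in every tree decomposition; so some bag has ≥ 3 vertices and tw(G) ≥ 2. Therefore the treewidth is 2.

2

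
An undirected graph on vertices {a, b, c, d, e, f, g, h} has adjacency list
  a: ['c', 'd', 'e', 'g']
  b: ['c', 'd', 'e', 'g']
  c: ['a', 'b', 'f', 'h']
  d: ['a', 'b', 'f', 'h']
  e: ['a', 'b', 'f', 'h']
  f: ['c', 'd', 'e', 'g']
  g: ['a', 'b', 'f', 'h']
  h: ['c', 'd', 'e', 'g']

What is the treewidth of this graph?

4

A width-4 tree decomposition is:
Bags: B1 = {c, d, e, g, h}  B2 = {c, d, e, f, g}  B3 = {a, c, d, e, g}  B4 = {b, c, d, e, g}
Tree: B1–B2, B2–B3, B3–B4
The largest bag has 5 vertices, giving width 4; this decomposition certifies tw(G) ≤ 4. For the lower bound: the 5 vertex sets {d,h}, {e,f}, {a,g}, {c}, {b} are disjoint, each induces a connected subgraph, and every pair is joined by at least one edge of G. Contracting each set to a single vertex therefore yields K_{5} as a minor, and since treewidth is minor-monotone, tw(G) ≥ tw(K_{5}) = 4. Combining the bounds, tw(G) = 4.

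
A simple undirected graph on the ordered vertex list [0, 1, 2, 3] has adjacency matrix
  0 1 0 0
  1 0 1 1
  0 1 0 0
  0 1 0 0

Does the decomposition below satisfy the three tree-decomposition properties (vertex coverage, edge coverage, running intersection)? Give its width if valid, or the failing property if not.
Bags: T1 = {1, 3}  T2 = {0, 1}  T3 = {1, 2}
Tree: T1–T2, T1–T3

Yes; width 1.

Every vertex of G appears in some bag (union = {0, 1, 2, 3}); every edge is covered by a bag; and for each vertex v the set of bags containing v is connected in the bag tree. The decomposition is therefore valid. The largest bag has 2 vertices, so the width is 1.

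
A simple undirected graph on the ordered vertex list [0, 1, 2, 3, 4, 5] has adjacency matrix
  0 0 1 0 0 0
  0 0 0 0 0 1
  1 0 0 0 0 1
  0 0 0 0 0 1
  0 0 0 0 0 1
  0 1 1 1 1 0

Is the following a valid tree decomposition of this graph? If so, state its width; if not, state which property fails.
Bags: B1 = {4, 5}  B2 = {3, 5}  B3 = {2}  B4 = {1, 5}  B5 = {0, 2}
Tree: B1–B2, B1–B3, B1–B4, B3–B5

A tree decomposition must satisfy three properties: every vertex lies in some bag; for every edge, both endpoints lie together in some bag; and for every vertex, the bags containing it form a connected subtree. Here edge (5,2) lies in no bag, so the decomposition is invalid.

No — edge (5,2) lies in no bag.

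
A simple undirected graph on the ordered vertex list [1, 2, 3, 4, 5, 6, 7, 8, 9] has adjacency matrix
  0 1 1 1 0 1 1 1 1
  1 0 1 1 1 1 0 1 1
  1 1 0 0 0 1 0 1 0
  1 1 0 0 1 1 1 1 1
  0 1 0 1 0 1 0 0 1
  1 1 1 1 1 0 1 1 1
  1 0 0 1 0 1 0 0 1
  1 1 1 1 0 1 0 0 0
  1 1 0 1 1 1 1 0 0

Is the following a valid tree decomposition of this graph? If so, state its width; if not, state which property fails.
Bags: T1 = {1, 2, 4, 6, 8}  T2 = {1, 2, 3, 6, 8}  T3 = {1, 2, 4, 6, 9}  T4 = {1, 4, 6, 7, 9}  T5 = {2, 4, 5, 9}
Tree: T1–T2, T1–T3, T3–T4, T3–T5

No — edge (6,5) lies in no bag.

A tree decomposition must satisfy three properties: every vertex lies in some bag; for every edge, both endpoints lie together in some bag; and for every vertex, the bags containing it form a connected subtree. Here edge (6,5) lies in no bag, so the decomposition is invalid.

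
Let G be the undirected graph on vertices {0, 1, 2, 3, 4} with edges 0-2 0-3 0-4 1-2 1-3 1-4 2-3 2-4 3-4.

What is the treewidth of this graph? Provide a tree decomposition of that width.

The largest bag has 4 vertices, giving width 3; this decomposition certifies tw(G) ≤ 3. On the other hand G contains the 4-clique {0, 2, 3, 4}. A clique must lie in a single bag of any decomposition, so no decomposition can have width below 3. Therefore the treewidth is 3.

Treewidth 3.
Bags: B1 = {0, 2, 3, 4}  B2 = {1, 2, 3, 4}
Tree: B1–B2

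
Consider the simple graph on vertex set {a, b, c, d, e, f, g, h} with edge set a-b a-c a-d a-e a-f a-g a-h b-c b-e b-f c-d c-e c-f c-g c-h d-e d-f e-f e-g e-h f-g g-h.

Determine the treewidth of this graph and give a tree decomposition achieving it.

Each bag holds 5 vertices, so the decomposition has width 4, which upper-bounds the treewidth. Conversely, {a, c, e, g, h} is a clique of size 5, and the vertices of any clique must share a bag in every tree decomposition; so some bag has ≥ 5 vertices and tw(G) ≥ 4. Therefore the treewidth is 4.

Treewidth 4.
One optimal decomposition is:
Bags: B1 = {a, c, d, e, f}  B2 = {a, b, c, e, f}  B3 = {a, c, e, f, g}  B4 = {a, c, e, g, h}
Tree: B1–B2, B2–B3, B3–B4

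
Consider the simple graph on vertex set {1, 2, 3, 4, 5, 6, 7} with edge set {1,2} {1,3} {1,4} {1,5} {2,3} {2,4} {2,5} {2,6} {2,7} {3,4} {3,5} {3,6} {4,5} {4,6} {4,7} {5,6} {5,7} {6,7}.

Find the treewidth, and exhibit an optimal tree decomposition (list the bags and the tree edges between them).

Every bag has size at most 5, so the width is 5 − 1 = 4 and tw(G) ≤ 4. On the other hand G contains the 5-clique {1, 2, 3, 4, 5}. A clique must lie in a single bag of any decomposition, so no decomposition can have width below 4. The upper and lower bounds meet at 4, so that is the treewidth.

Treewidth 4.
Bags: B1 = {2, 3, 4, 5, 6}  B2 = {2, 4, 5, 6, 7}  B3 = {1, 2, 3, 4, 5}
Tree: B1–B2, B1–B3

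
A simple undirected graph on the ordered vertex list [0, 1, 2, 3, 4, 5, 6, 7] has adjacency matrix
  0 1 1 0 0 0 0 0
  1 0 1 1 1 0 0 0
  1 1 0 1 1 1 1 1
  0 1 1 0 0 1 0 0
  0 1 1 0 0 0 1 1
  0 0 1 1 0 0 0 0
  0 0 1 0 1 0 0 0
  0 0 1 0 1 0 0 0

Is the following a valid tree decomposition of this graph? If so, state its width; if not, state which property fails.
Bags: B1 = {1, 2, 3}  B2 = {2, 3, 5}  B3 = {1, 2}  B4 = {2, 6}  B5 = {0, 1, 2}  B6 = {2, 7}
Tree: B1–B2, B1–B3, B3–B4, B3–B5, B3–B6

A tree decomposition must satisfy three properties: every vertex lies in some bag; for every edge, both endpoints lie together in some bag; and for every vertex, the bags containing it form a connected subtree. Here vertex 4 appears in no bag, so the decomposition is invalid.

No — vertex 4 appears in no bag.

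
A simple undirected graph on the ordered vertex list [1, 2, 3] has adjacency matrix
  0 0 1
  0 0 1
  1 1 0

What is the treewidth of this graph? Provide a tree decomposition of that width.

Treewidth 1.
One such decomposition:
Bags: B1 = {1, 3}  B2 = {2, 3}
Tree: B1–B2

Every bag has size at most 2, so the width is 2 − 1 = 1 and tw(G) ≤ 1. Since G has at least one edge (e.g. 3–1), it is not an edgeless graph, so tw(G) ≥ 1. The upper and lower bounds meet at 1, so that is the treewidth.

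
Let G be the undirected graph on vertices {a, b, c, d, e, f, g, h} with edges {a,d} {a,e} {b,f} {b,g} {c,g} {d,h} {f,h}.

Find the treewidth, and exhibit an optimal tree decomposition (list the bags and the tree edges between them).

Treewidth 1.
Bags: B1 = {a, e}  B2 = {a, d}  B3 = {d, h}  B4 = {f, h}  B5 = {b, f}  B6 = {b, g}  B7 = {c, g}
Tree: B1–B2, B2–B3, B3–B4, B4–B5, B5–B6, B6–B7

The largest bag has 2 vertices, giving width 1; this decomposition certifies tw(G) ≤ 1. Since G has at least one edge (e.g. e–a), it is not an edgeless graph, so tw(G) ≥ 1. The upper and lower bounds meet at 1, so that is the treewidth.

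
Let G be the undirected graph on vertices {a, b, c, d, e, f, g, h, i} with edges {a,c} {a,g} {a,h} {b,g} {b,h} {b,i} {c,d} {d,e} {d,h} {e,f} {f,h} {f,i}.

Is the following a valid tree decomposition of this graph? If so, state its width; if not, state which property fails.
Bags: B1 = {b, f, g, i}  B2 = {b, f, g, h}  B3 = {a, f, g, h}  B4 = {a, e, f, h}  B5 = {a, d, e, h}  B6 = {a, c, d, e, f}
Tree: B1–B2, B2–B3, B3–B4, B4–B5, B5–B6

A tree decomposition must satisfy three properties: every vertex lies in some bag; for every edge, both endpoints lie together in some bag; and for every vertex, the bags containing it form a connected subtree. Here bags containing vertex f are not connected in the tree, so the decomposition is invalid.

No — bags containing vertex f are not connected in the tree.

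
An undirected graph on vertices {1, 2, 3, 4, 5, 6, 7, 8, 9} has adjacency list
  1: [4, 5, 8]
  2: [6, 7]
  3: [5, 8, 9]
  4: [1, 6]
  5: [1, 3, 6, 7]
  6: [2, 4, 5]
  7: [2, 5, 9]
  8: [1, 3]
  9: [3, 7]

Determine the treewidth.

3

A width-3 tree decomposition is:
Bags: B1 = {2, 4, 6, 7}  B2 = {4, 5, 6, 7}  B3 = {1, 4, 5, 7}  B4 = {1, 5, 7, 9}  B5 = {1, 3, 5, 9}  B6 = {1, 3, 8, 9}
Tree: B1–B2, B2–B3, B3–B4, B4–B5, B5–B6
Each bag holds 4 vertices, so the decomposition has width 3, which upper-bounds the treewidth. For the lower bound: the 4 vertex sets {2,4,6}, {7}, {5}, {1,3,8,9} are disjoint, each induces a connected subgraph, and every pair is joined by at least one edge of G. Contracting each set to a single vertex therefore yields K_{4} as a minor, and since treewidth is minor-monotone, tw(G) ≥ tw(K_{4}) = 3. Therefore the treewidth is 3.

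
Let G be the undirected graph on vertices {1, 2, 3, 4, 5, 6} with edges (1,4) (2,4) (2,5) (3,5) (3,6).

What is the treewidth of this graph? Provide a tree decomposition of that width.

The largest bag has 2 vertices, giving width 1; this decomposition certifies tw(G) ≤ 1. Any graph with an edge has treewidth ≥ 1, and G has the edge 6–3. Therefore the treewidth is 1.

Treewidth 1.
Bags: B1 = {3, 6}  B2 = {3, 5}  B3 = {2, 5}  B4 = {2, 4}  B5 = {1, 4}
Tree: B1–B2, B2–B3, B3–B4, B4–B5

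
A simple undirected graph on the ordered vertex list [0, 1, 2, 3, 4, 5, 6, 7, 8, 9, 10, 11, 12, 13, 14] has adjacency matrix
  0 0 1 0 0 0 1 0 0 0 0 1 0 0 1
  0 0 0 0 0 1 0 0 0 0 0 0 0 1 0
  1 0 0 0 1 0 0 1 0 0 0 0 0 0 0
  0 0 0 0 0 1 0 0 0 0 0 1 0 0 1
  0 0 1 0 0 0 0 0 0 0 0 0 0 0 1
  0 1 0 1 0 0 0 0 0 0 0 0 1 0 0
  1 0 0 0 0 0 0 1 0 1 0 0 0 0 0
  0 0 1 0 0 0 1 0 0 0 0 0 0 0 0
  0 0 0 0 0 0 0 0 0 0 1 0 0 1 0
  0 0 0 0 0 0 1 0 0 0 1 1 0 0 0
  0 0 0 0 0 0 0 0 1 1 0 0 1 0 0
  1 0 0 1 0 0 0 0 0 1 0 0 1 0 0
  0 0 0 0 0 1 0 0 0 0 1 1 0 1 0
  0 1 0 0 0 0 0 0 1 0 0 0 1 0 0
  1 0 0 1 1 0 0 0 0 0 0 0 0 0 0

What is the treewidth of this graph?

3

A width-3 tree decomposition is:
Bags: B1 = {2, 4, 7, 14}  B2 = {0, 2, 7, 14}  B3 = {0, 6, 7, 14}  B4 = {0, 3, 6, 14}  B5 = {0, 3, 6, 11}  B6 = {3, 6, 9, 11}  B7 = {3, 5, 9, 11}  B8 = {5, 9, 11, 12}  B9 = {5, 9, 10, 12}  B10 = {1, 5, 10, 12}  B11 = {1, 10, 12, 13}  B12 = {1, 8, 10, 13}
Tree: B1–B2, B2–B3, B3–B4, B4–B5, B5–B6, B6–B7, B7–B8, B8–B9, B9–B10, B10–B11, B11–B12
Each bag holds 4 vertices, so the decomposition has width 3, which upper-bounds the treewidth. For the lower bound: the 4 vertex sets {2,4,7}, {14}, {0}, {3,6,9,11} are disjoint, each induces a connected subgraph, and every pair is joined by at least one edge of G. Contracting each set to a single vertex therefore yields K_{4} as a minor, and since treewidth is minor-monotone, tw(G) ≥ tw(K_{4}) = 3. Combining the bounds, tw(G) = 3.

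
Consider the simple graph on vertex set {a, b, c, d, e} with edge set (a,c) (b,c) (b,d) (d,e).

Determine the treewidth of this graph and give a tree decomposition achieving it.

Treewidth 1.
One such decomposition:
Bags: B1 = {a, c}  B2 = {b, c}  B3 = {b, d}  B4 = {d, e}
Tree: B1–B2, B2–B3, B3–B4

Each bag holds 2 vertices, so the decomposition has width 1, which upper-bounds the treewidth. Since G has at least one edge (e.g. a–c), it is not an edgeless graph, so tw(G) ≥ 1. Therefore the treewidth is 1.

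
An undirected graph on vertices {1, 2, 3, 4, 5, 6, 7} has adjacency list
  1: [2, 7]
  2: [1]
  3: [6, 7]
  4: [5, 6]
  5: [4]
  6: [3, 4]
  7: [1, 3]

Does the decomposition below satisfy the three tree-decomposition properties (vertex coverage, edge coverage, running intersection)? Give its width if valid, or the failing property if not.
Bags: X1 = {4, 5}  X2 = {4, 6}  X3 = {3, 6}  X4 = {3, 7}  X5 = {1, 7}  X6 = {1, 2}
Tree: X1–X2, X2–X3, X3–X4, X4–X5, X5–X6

Vertex coverage: the bags together contain {1, 2, 3, 4, 5, 6, 7}, the full vertex set. Edge coverage: each edge of G has both endpoints in at least one bag. Running intersection: for every vertex, the bags containing it form a connected subtree. All three properties hold, so this is a valid tree decomposition of width max|bag| − 1 = 1, and hence tw(G) ≤ 1.

Yes; width 1.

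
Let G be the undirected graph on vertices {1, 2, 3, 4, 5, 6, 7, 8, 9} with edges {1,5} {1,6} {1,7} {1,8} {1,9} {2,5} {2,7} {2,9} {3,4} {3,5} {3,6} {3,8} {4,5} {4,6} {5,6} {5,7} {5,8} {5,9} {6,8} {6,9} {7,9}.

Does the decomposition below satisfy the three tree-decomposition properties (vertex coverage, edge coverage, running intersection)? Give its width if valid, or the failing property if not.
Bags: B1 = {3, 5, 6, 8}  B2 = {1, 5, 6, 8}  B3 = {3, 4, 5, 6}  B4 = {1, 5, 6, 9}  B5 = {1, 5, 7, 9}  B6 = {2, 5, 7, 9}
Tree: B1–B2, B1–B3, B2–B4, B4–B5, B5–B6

Yes; width 3.

Every vertex of G appears in some bag (union = {1, 2, 3, 4, 5, 6, 7, 8, 9}); every edge is covered by a bag; and for each vertex v the set of bags containing v is connected in the bag tree. The decomposition is therefore valid. The largest bag has 4 vertices, so the width is 3.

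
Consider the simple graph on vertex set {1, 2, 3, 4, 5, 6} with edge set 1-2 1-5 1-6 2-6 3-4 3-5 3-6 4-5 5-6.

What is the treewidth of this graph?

A width-2 tree decomposition is:
Bags: B1 = {3, 4, 5}  B2 = {3, 5, 6}  B3 = {1, 5, 6}  B4 = {1, 2, 6}
Tree: B1–B2, B2–B3, B3–B4
The largest bag has 3 vertices, giving width 2; this decomposition certifies tw(G) ≤ 2. On the other hand G contains the 3-clique {1, 2, 6}. A clique must lie in a single bag of any decomposition, so no decomposition can have width below 2. The upper and lower bounds meet at 2, so that is the treewidth.

2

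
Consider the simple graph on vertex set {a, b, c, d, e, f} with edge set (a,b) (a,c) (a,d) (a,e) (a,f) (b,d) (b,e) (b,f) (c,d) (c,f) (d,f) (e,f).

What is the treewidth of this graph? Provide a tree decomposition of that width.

Every bag has size at most 4, so the width is 4 − 1 = 3 and tw(G) ≤ 3. For the lower bound, the 4 vertices {a, c, d, f} are pairwise adjacent, and any tree decomposition puts a clique entirely inside one bag — forcing width ≥ 3. Therefore the treewidth is 3.

Treewidth 3.
Bags: B1 = {a, c, d, f}  B2 = {a, b, d, f}  B3 = {a, b, e, f}
Tree: B1–B2, B2–B3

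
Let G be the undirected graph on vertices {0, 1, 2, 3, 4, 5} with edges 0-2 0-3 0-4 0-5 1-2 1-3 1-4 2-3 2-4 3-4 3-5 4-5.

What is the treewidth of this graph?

3

A width-3 tree decomposition is:
Bags: B1 = {0, 2, 3, 4}  B2 = {1, 2, 3, 4}  B3 = {0, 3, 4, 5}
Tree: B1–B2, B1–B3
Every bag has size at most 4, so the width is 4 − 1 = 3 and tw(G) ≤ 3. For the lower bound, the 4 vertices {0, 2, 3, 4} are pairwise adjacent, and any tree decomposition puts a clique entirely inside one bag — forcing width ≥ 3. Therefore the treewidth is 3.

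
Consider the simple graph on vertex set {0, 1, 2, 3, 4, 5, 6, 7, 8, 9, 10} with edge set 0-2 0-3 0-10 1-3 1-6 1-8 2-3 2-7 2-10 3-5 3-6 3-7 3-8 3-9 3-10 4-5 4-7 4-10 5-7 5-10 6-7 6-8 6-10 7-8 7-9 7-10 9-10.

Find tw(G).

A width-3 tree decomposition is:
Bags: B1 = {3, 6, 7, 10}  B2 = {3, 5, 7, 10}  B3 = {3, 6, 7, 8}  B4 = {2, 3, 7, 10}  B5 = {4, 5, 7, 10}  B6 = {0, 2, 3, 10}  B7 = {3, 7, 9, 10}  B8 = {1, 3, 6, 8}
Tree: B1–B2, B1–B3, B2–B4, B2–B5, B4–B6, B1–B7, B3–B8
The largest bag has 4 vertices, giving width 3; this decomposition certifies tw(G) ≤ 3. Conversely, {0, 2, 3, 10} is a clique of size 4, and the vertices of any clique must share a bag in every tree decomposition; so some bag has ≥ 4 vertices and tw(G) ≥ 3. Combining the bounds, tw(G) = 3.

3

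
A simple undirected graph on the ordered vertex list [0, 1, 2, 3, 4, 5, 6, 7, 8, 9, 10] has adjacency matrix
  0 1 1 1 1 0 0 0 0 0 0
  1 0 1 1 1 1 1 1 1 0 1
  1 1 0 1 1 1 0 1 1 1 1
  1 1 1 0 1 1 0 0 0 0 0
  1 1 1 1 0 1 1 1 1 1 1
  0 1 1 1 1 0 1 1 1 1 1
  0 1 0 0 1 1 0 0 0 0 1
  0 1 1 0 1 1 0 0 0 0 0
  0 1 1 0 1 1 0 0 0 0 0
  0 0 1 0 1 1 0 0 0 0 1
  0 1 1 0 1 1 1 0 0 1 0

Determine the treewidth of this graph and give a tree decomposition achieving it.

Treewidth 4.
Bags: B1 = {1, 2, 4, 5, 10}  B2 = {1, 2, 3, 4, 5}  B3 = {1, 2, 4, 5, 7}  B4 = {1, 2, 4, 5, 8}  B5 = {0, 1, 2, 3, 4}  B6 = {2, 4, 5, 9, 10}  B7 = {1, 4, 5, 6, 10}
Tree: B1–B2, B2–B3, B2–B4, B2–B5, B1–B6, B1–B7

The largest bag has 5 vertices, giving width 4; this decomposition certifies tw(G) ≤ 4. For the lower bound, the 5 vertices {0, 1, 2, 3, 4} are pairwise adjacent, and any tree decomposition puts a clique entirely inside one bag — forcing width ≥ 4. The upper and lower bounds meet at 4, so that is the treewidth.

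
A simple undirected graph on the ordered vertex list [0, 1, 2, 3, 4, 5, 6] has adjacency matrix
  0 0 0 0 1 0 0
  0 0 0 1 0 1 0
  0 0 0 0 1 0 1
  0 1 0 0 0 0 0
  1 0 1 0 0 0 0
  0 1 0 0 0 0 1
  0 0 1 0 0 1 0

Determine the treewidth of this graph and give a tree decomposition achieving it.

Treewidth 1.
One optimal decomposition is:
Bags: B1 = {0, 4}  B2 = {2, 4}  B3 = {2, 6}  B4 = {5, 6}  B5 = {1, 5}  B6 = {1, 3}
Tree: B1–B2, B2–B3, B3–B4, B4–B5, B5–B6

Every bag has size at most 2, so the width is 2 − 1 = 1 and tw(G) ≤ 1. Since G has at least one edge (e.g. 0–4), it is not an edgeless graph, so tw(G) ≥ 1. Combining the bounds, tw(G) = 1.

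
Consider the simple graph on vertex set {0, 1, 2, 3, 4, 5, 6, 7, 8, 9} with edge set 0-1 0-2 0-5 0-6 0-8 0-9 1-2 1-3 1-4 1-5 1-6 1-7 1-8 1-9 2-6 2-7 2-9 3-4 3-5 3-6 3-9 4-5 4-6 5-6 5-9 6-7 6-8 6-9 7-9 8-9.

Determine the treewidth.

A width-4 tree decomposition is:
Bags: B1 = {0, 1, 6, 8, 9}  B2 = {0, 1, 2, 6, 9}  B3 = {0, 1, 5, 6, 9}  B4 = {1, 3, 5, 6, 9}  B5 = {1, 3, 4, 5, 6}  B6 = {1, 2, 6, 7, 9}
Tree: B1–B2, B2–B3, B3–B4, B4–B5, B2–B6
Each bag holds 5 vertices, so the decomposition has width 4, which upper-bounds the treewidth. Conversely, {0, 1, 6, 8, 9} is a clique of size 5, and the vertices of any clique must share a bag in every tree decomposition; so some bag has ≥ 5 vertices and tw(G) ≥ 4. Combining the bounds, tw(G) = 4.

4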